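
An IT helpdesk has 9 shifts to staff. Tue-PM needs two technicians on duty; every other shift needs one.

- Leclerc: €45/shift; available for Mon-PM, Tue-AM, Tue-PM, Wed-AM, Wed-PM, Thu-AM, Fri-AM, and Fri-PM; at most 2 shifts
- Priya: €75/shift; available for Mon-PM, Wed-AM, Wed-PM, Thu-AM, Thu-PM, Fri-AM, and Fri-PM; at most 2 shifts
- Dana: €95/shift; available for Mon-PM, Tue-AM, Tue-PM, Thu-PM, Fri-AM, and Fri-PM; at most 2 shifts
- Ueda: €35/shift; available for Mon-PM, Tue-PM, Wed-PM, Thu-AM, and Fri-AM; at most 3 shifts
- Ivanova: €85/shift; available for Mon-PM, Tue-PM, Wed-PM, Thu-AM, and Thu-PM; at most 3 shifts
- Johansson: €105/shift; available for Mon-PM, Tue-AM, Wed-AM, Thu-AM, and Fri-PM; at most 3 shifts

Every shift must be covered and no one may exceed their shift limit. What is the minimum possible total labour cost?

Picking the cheapest available technician for each shift independently would cost €430, but that ignores the shift limits.
An optimal schedule: Mon-PM→Ivanova, Tue-AM→Leclerc, Tue-PM→Ueda+Ivanova, Wed-AM→Leclerc, Wed-PM→Ueda, Thu-AM→Ivanova, Thu-PM→Priya, Fri-AM→Ueda, Fri-PM→Priya.
Total: 85 + 45 + 35 + 85 + 45 + 35 + 85 + 75 + 35 + 75 = €600.

€600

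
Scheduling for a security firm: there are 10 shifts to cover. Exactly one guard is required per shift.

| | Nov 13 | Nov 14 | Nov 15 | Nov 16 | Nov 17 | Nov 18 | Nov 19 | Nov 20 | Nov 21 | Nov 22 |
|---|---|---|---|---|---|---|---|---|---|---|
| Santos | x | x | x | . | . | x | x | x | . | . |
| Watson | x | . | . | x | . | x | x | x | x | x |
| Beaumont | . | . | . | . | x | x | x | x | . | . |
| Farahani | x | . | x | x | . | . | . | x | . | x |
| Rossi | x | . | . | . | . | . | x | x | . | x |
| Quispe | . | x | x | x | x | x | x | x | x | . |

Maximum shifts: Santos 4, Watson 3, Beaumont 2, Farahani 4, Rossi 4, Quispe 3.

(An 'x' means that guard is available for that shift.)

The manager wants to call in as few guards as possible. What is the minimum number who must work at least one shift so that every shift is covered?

10 slots to fill and no one can take more than 4, so at least ⌈10/4⌉ = 3 guards are needed.
Santos, Watson, and Quispe alone can cover everything: Nov 13→Santos, Nov 14→Santos, Nov 15→Santos, Nov 16→Watson, Nov 17→Quispe, Nov 18→Santos, Nov 19→Quispe, Nov 20→Quispe, Nov 21→Watson, Nov 22→Watson.

3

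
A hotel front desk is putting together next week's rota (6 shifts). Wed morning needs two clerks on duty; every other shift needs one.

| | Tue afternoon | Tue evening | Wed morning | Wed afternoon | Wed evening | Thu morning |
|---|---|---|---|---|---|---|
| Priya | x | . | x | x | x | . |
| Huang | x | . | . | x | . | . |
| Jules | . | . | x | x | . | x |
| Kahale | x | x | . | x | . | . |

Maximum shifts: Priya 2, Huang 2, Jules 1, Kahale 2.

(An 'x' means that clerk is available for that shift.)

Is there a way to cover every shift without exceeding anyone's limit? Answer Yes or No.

Total capacity is 7 and 7 slots are needed, so capacity alone doesn't rule it out.
Shifts {Wed morning, Thu morning} need 3 worker-slots in total, but the clerks available for any of those shifts (Priya and Jules) can supply at most 2 among them. So no valid schedule exists.

No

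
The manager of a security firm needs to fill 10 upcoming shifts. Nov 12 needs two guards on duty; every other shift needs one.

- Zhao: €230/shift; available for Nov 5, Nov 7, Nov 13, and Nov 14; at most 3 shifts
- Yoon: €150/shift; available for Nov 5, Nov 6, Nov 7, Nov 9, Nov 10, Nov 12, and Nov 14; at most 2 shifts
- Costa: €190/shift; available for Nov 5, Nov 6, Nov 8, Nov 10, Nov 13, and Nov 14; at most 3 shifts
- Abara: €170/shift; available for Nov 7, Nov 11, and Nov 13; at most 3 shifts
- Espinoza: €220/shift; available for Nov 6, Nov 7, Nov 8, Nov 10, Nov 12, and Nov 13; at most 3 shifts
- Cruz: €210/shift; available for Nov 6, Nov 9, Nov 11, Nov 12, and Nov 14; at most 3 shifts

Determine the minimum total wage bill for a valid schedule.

Picking the cheapest available guard for each shift independently would cost €1790, but that ignores the shift limits.
An optimal schedule: Nov 5→Costa, Nov 6→Cruz, Nov 7→Abara, Nov 8→Costa, Nov 9→Yoon, Nov 10→Costa, Nov 11→Abara, Nov 12→Yoon+Cruz, Nov 13→Abara, Nov 14→Cruz.
Total: 190 + 210 + 170 + 190 + 150 + 190 + 170 + 150 + 210 + 170 + 210 = €2010.

€2010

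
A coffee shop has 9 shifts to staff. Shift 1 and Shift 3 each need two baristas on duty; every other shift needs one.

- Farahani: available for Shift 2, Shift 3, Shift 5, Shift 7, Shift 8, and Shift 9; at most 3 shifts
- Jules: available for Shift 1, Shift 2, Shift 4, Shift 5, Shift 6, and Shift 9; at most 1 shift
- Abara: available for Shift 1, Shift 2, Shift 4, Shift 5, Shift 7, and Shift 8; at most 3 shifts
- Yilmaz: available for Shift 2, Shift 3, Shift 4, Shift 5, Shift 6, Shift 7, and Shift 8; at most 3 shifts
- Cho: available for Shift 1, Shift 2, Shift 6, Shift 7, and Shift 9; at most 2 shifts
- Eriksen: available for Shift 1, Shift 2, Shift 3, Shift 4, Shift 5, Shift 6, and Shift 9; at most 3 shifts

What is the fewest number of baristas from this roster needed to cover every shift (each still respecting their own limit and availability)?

4

11 slots to fill and no one can take more than 3, so at least ⌈11/3⌉ = 4 baristas are needed.
Farahani, Abara, Yilmaz, and Cho alone can cover everything: Shift 1→Abara+Cho, Shift 2→Yilmaz, Shift 3→Farahani+Yilmaz, Shift 4→Abara, Shift 5→Farahani, Shift 6→Yilmaz, Shift 7→Cho, Shift 8→Abara, Shift 9→Farahani.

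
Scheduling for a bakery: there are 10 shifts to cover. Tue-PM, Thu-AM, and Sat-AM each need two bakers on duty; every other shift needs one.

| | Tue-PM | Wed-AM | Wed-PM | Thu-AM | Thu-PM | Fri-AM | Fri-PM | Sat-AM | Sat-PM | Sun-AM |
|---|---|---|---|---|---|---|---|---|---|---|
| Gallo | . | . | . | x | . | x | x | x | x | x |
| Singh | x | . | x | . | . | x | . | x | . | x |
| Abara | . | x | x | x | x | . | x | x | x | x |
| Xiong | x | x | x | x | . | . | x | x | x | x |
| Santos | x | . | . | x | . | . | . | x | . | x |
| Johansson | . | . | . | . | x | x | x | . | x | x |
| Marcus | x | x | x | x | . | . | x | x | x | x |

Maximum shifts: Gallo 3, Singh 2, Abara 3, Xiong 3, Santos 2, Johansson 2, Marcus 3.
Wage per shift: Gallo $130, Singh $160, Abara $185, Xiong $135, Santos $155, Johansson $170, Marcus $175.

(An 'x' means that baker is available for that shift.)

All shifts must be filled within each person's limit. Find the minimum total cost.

Picking the cheapest available baker for each shift independently would cost $1780, but that ignores the shift limits.
An optimal schedule: Tue-PM→Xiong+Singh, Wed-AM→Xiong, Wed-PM→Xiong, Thu-AM→Santos+Marcus, Thu-PM→Johansson, Fri-AM→Gallo, Fri-PM→Gallo, Sat-AM→Santos+Singh, Sat-PM→Gallo, Sun-AM→Johansson.
Total: 135 + 160 + 135 + 135 + 155 + 175 + 170 + 130 + 130 + 155 + 160 + 130 + 170 = $1940.

$1940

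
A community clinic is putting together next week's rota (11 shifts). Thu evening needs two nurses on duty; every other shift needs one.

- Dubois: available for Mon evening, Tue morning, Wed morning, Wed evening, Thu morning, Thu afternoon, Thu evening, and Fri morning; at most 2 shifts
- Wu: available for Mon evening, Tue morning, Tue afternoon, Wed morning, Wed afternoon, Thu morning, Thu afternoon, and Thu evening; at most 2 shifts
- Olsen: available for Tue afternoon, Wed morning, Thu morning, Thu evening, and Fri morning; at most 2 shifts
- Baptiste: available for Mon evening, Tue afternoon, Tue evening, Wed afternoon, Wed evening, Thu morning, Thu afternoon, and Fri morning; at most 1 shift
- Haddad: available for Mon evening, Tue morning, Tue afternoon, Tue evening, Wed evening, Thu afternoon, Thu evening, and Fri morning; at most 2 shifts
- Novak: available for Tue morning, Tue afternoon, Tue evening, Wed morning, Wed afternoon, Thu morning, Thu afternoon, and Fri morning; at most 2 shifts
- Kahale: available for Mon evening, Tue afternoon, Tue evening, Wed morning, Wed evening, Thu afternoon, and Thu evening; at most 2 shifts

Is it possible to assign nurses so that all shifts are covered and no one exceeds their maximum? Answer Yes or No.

One valid schedule: Mon evening→Wu, Tue morning→Dubois, Tue afternoon→Novak, Tue evening→Baptiste, Wed morning→Olsen, Wed afternoon→Wu, Wed evening→Dubois, Thu morning→Olsen, Thu afternoon→Novak, Thu evening→Haddad+Kahale, Fri morning→Haddad.
Loads: Dubois 2/2, Wu 2/2, Olsen 2/2, Baptiste 1/1, Haddad 2/2, Novak 2/2, Kahale 1/2 — all within limits.

Yes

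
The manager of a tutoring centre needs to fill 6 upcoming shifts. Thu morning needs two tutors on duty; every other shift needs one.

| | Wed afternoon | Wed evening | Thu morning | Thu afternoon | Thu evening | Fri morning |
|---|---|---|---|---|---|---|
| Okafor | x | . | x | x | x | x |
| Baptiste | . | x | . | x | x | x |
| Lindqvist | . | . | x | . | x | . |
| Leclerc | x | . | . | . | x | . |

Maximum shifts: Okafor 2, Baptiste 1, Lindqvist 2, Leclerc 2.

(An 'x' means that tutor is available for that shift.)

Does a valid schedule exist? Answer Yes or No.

No

Total capacity is 7 and 7 slots are needed, so capacity alone doesn't rule it out.
Shifts {Wed evening, Thu morning, Thu afternoon, Fri morning} need 5 worker-slots in total, but the tutors available for any of those shifts (Okafor, Baptiste, and Lindqvist) can supply at most 4 among them. So no valid schedule exists.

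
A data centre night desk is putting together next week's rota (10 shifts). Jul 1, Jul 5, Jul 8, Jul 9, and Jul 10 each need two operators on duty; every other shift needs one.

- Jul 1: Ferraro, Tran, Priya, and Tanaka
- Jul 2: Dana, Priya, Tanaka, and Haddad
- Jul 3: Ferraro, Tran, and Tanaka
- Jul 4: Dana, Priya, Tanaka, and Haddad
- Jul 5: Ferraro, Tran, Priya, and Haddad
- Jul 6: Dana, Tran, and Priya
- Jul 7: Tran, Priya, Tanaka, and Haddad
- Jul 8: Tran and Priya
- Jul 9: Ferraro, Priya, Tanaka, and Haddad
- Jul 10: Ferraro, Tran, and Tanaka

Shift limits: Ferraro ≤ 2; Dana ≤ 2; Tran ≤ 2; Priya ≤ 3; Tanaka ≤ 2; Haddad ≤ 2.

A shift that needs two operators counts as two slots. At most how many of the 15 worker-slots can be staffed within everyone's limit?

Total capacity across all operators is 2+2+2+3+2+2 = 13, and 15 slots are needed, so at most 13 can be filled.
An assignment achieving 13: Jul 1→Priya+Tanaka, Jul 2→Dana, Jul 3→Ferraro, Jul 4→Priya, Jul 5→Haddad, Jul 6→Dana, Jul 7→Tanaka, Jul 8→Tran+Priya, Jul 9→Haddad, Jul 10→Ferraro+Tran.
Loads: Ferraro 2/2, Dana 2/2, Tran 2/2, Priya 3/3, Tanaka 2/2, Haddad 2/2.

13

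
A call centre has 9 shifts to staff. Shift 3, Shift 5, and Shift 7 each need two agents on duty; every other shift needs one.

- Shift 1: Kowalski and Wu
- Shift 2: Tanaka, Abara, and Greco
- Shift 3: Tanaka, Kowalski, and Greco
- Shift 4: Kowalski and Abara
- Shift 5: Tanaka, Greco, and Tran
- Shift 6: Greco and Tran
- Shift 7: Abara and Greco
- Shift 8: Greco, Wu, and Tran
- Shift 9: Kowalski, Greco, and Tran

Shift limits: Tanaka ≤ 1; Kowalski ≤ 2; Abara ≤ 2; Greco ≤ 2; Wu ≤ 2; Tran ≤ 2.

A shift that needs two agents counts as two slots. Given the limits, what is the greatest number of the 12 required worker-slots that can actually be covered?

11

Total capacity across all agents is 1+2+2+2+2+2 = 11, and 12 slots are needed, so at most 11 can be filled.
An assignment achieving 11: Shift 1→Wu, Shift 2→Abara, Shift 3→Tanaka+Kowalski, Shift 4→Kowalski, Shift 5→Tran, Shift 6→Greco, Shift 7→Abara+Greco, Shift 8→Wu, Shift 9→Tran.
Loads: Tanaka 1/1, Kowalski 2/2, Abara 2/2, Greco 2/2, Wu 2/2, Tran 2/2.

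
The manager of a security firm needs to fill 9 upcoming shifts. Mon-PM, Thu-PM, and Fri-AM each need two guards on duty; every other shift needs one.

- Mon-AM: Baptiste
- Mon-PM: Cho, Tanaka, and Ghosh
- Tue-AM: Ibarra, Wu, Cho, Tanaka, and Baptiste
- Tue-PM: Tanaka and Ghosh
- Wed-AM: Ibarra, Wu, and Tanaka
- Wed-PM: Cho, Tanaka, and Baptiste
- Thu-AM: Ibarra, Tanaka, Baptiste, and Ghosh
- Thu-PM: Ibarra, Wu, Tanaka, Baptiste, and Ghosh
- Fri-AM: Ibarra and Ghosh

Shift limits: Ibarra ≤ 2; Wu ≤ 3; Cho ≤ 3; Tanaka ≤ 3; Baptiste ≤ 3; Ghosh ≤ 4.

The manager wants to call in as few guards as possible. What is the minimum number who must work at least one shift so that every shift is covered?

12 slots to fill and no one can take more than 4, so at least ⌈12/4⌉ = 3 guards are needed.
Any 3 guards together have capacity at most 4+3+3 = 10 < 12 slots, so 3 can never suffice.
Ibarra, Cho, Baptiste, and Ghosh alone can cover everything: Mon-AM→Baptiste, Mon-PM→Cho+Ghosh, Tue-AM→Cho, Tue-PM→Ghosh, Wed-AM→Ibarra, Wed-PM→Cho, Thu-AM→Baptiste, Thu-PM→Baptiste+Ghosh, Fri-AM→Ibarra+Ghosh.

4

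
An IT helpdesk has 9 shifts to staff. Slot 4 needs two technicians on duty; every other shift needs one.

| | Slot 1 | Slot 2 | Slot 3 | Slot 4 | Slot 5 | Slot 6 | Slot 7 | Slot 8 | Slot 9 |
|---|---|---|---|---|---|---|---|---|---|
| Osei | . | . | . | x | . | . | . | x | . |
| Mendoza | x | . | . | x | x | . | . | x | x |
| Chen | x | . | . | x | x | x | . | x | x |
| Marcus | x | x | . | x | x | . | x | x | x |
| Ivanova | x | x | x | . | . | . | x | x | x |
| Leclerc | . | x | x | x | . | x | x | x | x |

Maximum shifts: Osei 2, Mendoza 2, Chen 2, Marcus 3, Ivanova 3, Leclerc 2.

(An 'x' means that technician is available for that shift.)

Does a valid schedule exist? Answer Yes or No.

One valid schedule: Slot 1→Mendoza, Slot 2→Marcus, Slot 3→Ivanova, Slot 4→Osei+Marcus, Slot 5→Mendoza, Slot 6→Chen, Slot 7→Marcus, Slot 8→Osei, Slot 9→Chen.
Loads: Osei 2/2, Mendoza 2/2, Chen 2/2, Marcus 3/3, Ivanova 1/3, Leclerc 0/2 — all within limits.

Yes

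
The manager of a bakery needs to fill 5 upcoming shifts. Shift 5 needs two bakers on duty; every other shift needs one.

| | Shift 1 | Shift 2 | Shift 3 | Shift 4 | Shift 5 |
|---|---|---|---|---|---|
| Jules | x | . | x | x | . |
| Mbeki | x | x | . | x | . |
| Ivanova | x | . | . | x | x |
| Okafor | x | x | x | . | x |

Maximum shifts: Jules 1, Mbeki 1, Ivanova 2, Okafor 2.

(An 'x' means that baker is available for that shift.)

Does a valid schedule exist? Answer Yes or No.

Yes

Shift 5 can only be covered by Ivanova and Okafor, so that assignment is forced.
One valid schedule: Shift 1→Okafor, Shift 2→Mbeki, Shift 3→Jules, Shift 4→Ivanova, Shift 5→Ivanova+Okafor.
Loads: Jules 1/1, Mbeki 1/1, Ivanova 2/2, Okafor 2/2 — all within limits.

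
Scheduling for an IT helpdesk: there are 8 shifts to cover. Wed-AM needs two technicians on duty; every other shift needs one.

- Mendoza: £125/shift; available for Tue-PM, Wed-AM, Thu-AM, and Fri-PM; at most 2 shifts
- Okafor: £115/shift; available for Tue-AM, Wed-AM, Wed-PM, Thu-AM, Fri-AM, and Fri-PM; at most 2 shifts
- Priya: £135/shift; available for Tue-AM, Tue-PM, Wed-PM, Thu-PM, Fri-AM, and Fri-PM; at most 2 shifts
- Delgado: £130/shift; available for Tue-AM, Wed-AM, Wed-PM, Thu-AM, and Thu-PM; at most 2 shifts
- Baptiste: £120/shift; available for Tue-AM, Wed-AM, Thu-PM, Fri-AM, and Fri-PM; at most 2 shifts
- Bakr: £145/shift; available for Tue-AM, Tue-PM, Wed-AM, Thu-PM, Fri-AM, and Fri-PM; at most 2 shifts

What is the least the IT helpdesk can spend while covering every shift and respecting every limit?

Picking the cheapest available technician for each shift independently would cost £1055, but that ignores the shift limits.
An optimal schedule: Tue-AM→Delgado, Tue-PM→Mendoza, Wed-AM→Mendoza+Delgado, Wed-PM→Okafor, Thu-AM→Okafor, Thu-PM→Baptiste, Fri-AM→Baptiste, Fri-PM→Priya.
Total: 130 + 125 + 125 + 130 + 115 + 115 + 120 + 120 + 135 = £1115.

£1115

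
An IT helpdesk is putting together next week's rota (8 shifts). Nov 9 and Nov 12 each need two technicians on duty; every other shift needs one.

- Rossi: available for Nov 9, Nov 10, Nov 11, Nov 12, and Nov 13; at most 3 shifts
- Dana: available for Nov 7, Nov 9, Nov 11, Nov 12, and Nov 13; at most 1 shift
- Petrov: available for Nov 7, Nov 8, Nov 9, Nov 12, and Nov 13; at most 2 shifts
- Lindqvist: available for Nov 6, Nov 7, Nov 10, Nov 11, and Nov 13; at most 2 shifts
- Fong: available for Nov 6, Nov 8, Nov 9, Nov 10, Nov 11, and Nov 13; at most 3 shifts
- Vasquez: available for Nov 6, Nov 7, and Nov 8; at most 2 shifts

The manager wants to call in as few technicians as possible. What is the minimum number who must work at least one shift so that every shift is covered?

4

10 slots to fill and no one can take more than 3, so at least ⌈10/3⌉ = 4 technicians are needed.
Rossi, Petrov, Lindqvist, and Fong alone can cover everything: Nov 6→Lindqvist, Nov 7→Petrov, Nov 8→Fong, Nov 9→Rossi+Fong, Nov 10→Rossi, Nov 11→Lindqvist, Nov 12→Rossi+Petrov, Nov 13→Fong.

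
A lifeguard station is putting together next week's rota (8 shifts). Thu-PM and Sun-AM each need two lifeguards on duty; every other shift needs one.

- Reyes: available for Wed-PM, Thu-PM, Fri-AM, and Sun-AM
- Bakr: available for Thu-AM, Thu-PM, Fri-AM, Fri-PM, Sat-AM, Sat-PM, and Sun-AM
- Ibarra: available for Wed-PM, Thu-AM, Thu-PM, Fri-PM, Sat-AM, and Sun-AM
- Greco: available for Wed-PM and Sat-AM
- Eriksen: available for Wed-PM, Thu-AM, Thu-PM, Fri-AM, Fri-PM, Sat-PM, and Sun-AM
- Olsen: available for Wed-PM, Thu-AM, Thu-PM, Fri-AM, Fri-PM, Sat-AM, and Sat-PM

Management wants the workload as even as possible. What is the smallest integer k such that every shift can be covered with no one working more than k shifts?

2

With 6 lifeguards and 10 worker-slots to fill, someone must work at least ⌈10/6⌉ = 2 shifts, so k ≥ 2.
k = 2 works: Wed-PM→Greco, Thu-AM→Bakr, Thu-PM→Eriksen+Olsen, Fri-AM→Reyes, Fri-PM→Ibarra, Sat-AM→Ibarra, Sat-PM→Bakr, Sun-AM→Reyes+Eriksen.
Loads: Reyes 2, Bakr 2, Ibarra 2, Greco 1, Eriksen 2, Olsen 1 — all ≤ 2.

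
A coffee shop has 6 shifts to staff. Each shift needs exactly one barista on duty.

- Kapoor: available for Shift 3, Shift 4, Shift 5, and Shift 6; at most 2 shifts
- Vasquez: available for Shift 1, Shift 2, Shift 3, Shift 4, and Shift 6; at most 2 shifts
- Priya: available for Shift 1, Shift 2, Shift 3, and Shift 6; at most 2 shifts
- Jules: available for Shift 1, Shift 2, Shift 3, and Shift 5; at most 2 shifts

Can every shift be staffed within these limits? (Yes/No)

One valid schedule: Shift 1→Vasquez, Shift 2→Vasquez, Shift 3→Priya, Shift 4→Kapoor, Shift 5→Kapoor, Shift 6→Priya.
Loads: Kapoor 2/2, Vasquez 2/2, Priya 2/2, Jules 0/2 — all within limits.

Yes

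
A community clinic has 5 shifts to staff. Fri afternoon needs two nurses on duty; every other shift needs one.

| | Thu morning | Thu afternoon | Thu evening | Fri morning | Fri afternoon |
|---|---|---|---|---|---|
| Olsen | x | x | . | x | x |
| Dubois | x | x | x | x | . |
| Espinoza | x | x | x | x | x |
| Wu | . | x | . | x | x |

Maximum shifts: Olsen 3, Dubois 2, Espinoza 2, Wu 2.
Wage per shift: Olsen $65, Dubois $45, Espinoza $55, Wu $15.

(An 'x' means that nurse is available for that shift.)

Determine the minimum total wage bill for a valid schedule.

Picking the cheapest available nurse for each shift independently would cost $190, but that ignores the shift limits.
An optimal schedule: Thu morning→Dubois, Thu afternoon→Wu, Thu evening→Dubois, Fri morning→Espinoza, Fri afternoon→Wu+Espinoza.
Total: 45 + 15 + 45 + 55 + 15 + 55 = $230.

$230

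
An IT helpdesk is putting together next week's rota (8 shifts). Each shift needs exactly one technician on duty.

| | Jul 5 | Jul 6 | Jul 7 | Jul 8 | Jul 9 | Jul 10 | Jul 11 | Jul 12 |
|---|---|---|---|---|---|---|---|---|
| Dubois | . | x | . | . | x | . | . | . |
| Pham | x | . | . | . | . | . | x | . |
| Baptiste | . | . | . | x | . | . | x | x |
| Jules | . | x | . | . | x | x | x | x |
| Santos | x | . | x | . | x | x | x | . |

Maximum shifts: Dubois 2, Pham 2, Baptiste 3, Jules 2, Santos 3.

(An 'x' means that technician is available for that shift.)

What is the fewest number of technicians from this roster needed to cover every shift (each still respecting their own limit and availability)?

3

8 slots to fill and no one can take more than 3, so at least ⌈8/3⌉ = 3 technicians are needed.
Dubois, Baptiste, and Santos alone can cover everything: Jul 5→Santos, Jul 6→Dubois, Jul 7→Santos, Jul 8→Baptiste, Jul 9→Dubois, Jul 10→Santos, Jul 11→Baptiste, Jul 12→Baptiste.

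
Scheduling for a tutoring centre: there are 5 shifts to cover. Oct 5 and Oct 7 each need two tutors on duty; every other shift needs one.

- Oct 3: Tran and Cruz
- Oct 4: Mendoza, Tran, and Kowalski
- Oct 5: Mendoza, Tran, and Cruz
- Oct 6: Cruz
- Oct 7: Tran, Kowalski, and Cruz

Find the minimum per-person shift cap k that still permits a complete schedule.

2

With 4 tutors and 7 worker-slots to fill, someone must work at least ⌈7/4⌉ = 2 shifts, so k ≥ 2.
k = 2 works: Oct 3→Tran, Oct 4→Mendoza, Oct 5→Mendoza+Tran, Oct 6→Cruz, Oct 7→Kowalski+Cruz.
Loads: Mendoza 2, Tran 2, Kowalski 1, Cruz 2 — all ≤ 2.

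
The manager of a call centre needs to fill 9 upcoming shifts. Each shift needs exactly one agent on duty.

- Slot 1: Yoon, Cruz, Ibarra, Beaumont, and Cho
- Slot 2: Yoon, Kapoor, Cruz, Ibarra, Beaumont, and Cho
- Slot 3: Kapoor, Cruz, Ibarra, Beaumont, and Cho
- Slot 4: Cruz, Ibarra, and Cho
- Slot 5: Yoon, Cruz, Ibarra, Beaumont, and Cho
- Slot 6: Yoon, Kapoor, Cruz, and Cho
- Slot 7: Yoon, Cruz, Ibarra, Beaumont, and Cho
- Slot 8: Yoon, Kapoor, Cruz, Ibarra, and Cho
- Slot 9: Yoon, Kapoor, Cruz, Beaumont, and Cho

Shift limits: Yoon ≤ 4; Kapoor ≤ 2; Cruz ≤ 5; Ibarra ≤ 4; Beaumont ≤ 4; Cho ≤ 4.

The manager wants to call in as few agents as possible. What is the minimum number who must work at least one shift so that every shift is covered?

9 slots to fill and no one can take more than 5, so at least ⌈9/5⌉ = 2 agents are needed.
Yoon and Cruz alone can cover everything: Slot 1→Yoon, Slot 2→Yoon, Slot 3→Cruz, Slot 4→Cruz, Slot 5→Yoon, Slot 6→Yoon, Slot 7→Cruz, Slot 8→Cruz, Slot 9→Cruz.

2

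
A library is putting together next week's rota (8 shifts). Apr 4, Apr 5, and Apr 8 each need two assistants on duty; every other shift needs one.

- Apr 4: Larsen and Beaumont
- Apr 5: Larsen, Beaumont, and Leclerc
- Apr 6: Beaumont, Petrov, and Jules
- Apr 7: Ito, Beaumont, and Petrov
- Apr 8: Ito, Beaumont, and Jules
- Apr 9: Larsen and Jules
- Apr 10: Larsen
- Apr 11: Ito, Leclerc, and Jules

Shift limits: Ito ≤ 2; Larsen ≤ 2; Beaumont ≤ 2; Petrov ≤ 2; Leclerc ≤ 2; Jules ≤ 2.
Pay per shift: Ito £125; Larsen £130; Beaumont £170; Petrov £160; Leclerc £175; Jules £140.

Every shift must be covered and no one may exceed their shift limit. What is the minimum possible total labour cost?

£1625

Apr 4 can only be covered by Larsen and Beaumont, so that assignment is forced.
Apr 10 can only be covered by Larsen, so that assignment is forced.
Picking the cheapest available assistant for each shift independently would cost £1515, but that ignores the shift limits.
An optimal schedule: Apr 4→Larsen+Beaumont, Apr 5→Beaumont+Leclerc, Apr 6→Petrov, Apr 7→Petrov, Apr 8→Ito+Jules, Apr 9→Jules, Apr 10→Larsen, Apr 11→Ito.
Total: 130 + 170 + 170 + 175 + 160 + 160 + 125 + 140 + 140 + 130 + 125 = £1625.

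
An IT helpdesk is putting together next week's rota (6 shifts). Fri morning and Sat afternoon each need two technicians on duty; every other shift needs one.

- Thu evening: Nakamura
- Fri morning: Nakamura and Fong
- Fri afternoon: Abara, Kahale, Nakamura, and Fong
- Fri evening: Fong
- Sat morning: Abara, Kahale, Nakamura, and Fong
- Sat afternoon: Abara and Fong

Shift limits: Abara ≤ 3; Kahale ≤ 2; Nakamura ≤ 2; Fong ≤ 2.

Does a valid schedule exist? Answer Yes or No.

No

Total capacity is 9 and 8 slots are needed, so capacity alone doesn't rule it out.
Shifts {Fri morning, Fri evening, Sat afternoon} need 5 worker-slots in total, but the technicians available for any of those shifts (Abara, Nakamura, and Fong) can supply at most 4 among them. So no valid schedule exists.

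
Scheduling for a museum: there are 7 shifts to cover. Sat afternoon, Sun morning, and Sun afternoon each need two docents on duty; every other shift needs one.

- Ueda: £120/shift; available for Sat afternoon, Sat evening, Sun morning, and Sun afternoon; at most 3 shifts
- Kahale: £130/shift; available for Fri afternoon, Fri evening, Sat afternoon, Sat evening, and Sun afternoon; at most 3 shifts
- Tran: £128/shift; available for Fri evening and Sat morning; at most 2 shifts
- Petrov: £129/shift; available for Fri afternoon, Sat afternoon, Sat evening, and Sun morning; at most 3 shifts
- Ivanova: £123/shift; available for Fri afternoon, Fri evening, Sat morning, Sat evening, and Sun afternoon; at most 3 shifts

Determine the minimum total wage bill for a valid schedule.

Sun morning can only be covered by Ueda and Petrov, so that assignment is forced.
Picking the cheapest available docent for each shift independently would cost £1230, but that ignores the shift limits.
An optimal schedule: Fri afternoon→Ivanova, Fri evening→Tran, Sat morning→Tran, Sat afternoon→Ueda+Petrov, Sat evening→Ivanova, Sun morning→Ueda+Petrov, Sun afternoon→Ueda+Ivanova.
Total: 123 + 128 + 128 + 120 + 129 + 123 + 120 + 129 + 120 + 123 = £1243.

£1243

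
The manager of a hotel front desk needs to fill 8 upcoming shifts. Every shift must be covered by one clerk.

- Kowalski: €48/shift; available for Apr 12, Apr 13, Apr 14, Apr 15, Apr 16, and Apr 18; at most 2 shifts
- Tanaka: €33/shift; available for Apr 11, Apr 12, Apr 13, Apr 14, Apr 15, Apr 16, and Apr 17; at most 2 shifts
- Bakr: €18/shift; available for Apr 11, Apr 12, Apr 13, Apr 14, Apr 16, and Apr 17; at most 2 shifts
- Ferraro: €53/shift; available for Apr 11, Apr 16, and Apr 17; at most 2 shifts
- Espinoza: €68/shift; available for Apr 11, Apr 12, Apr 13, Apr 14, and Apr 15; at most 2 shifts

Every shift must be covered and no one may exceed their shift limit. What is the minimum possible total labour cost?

€304

Apr 18 can only be covered by Kowalski, so that assignment is forced.
Picking the cheapest available clerk for each shift independently would cost €189, but that ignores the shift limits.
An optimal schedule: Apr 11→Ferraro, Apr 12→Bakr, Apr 13→Tanaka, Apr 14→Kowalski, Apr 15→Tanaka, Apr 16→Ferraro, Apr 17→Bakr, Apr 18→Kowalski.
Total: 53 + 18 + 33 + 48 + 33 + 53 + 18 + 48 = €304.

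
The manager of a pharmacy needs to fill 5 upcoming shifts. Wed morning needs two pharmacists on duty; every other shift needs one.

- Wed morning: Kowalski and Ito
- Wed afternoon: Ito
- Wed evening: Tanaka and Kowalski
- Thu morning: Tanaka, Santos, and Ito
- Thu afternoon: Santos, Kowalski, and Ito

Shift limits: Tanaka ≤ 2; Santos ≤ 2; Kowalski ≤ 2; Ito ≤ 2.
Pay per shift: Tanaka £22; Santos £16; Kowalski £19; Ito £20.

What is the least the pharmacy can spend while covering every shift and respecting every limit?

Wed morning can only be covered by Kowalski and Ito, so that assignment is forced.
Wed afternoon can only be covered by Ito, so that assignment is forced.
Picking the cheapest available pharmacist for each shift independently would cost £110, and that bound is achievable.
An optimal schedule: Wed morning→Kowalski+Ito, Wed afternoon→Ito, Wed evening→Kowalski, Thu morning→Santos, Thu afternoon→Santos.
Total: 19 + 20 + 20 + 19 + 16 + 16 = £110.

£110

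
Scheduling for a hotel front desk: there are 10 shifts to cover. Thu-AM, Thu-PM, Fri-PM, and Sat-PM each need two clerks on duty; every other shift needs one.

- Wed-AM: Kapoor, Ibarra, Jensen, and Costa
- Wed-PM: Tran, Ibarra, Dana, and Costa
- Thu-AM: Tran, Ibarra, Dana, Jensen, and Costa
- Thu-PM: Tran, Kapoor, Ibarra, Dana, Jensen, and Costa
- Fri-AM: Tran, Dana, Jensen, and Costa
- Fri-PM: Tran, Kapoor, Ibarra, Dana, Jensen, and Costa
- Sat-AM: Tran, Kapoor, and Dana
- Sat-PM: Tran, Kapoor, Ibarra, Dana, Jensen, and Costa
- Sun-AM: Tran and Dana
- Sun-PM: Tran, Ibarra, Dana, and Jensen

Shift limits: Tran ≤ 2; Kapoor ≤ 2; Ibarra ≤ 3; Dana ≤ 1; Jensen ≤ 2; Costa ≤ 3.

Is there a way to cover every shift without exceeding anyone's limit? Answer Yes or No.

Total capacity is 2+2+3+1+2+3 = 13 but 14 worker-slots are needed — infeasible.

No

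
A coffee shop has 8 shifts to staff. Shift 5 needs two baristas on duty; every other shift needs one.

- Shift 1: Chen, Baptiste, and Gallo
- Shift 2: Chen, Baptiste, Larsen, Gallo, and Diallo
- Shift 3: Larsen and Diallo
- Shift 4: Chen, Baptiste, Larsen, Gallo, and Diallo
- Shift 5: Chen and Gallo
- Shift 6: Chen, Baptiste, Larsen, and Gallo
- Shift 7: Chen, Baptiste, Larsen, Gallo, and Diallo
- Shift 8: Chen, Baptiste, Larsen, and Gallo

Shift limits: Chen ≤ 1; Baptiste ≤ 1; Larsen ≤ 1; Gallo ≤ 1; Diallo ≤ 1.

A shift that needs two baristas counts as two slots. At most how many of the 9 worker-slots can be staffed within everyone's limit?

Total capacity across all baristas is 1+1+1+1+1 = 5, and 9 slots are needed, so at most 5 can be filled.
An assignment achieving 5: Shift 1→Baptiste, Shift 2→Diallo, Shift 3→Larsen, Shift 5→Chen+Gallo.
Loads: Chen 1/1, Baptiste 1/1, Larsen 1/1, Gallo 1/1, Diallo 1/1.

5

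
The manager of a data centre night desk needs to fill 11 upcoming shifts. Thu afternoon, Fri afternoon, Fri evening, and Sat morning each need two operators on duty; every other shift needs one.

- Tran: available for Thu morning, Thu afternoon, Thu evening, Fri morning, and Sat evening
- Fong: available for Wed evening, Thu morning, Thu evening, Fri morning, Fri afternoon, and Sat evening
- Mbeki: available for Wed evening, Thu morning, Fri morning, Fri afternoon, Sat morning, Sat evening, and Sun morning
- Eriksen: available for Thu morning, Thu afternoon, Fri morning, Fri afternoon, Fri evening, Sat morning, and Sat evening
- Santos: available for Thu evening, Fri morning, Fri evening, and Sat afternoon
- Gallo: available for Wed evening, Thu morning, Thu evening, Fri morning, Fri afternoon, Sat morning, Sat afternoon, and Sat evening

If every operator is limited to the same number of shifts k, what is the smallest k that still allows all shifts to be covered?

With 6 operators and 15 worker-slots to fill, someone must work at least ⌈15/6⌉ = 3 shifts, so k ≥ 3.
k = 3 works: Wed evening→Fong, Thu morning→Tran, Thu afternoon→Tran+Eriksen, Thu evening→Tran, Fri morning→Fong, Fri afternoon→Mbeki+Gallo, Fri evening→Eriksen+Santos, Sat morning→Mbeki+Eriksen, Sat afternoon→Santos, Sat evening→Fong, Sun morning→Mbeki.
Loads: Tran 3, Fong 3, Mbeki 3, Eriksen 3, Santos 2, Gallo 1 — all ≤ 3.

3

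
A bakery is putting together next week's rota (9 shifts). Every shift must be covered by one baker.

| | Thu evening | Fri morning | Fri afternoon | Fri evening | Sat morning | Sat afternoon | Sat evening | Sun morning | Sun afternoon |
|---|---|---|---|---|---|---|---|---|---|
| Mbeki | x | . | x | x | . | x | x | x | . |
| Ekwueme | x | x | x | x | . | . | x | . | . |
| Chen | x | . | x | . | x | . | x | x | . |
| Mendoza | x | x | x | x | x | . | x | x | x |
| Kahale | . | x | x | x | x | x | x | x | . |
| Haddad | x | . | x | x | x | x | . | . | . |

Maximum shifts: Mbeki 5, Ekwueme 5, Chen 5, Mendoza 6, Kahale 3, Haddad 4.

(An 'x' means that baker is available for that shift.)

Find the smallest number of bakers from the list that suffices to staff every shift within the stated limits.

9 slots to fill and no one can take more than 6, so at least ⌈9/6⌉ = 2 bakers are needed.
Mbeki and Mendoza alone can cover everything: Thu evening→Mbeki, Fri morning→Mendoza, Fri afternoon→Mbeki, Fri evening→Mbeki, Sat morning→Mendoza, Sat afternoon→Mbeki, Sat evening→Mbeki, Sun morning→Mendoza, Sun afternoon→Mendoza.

2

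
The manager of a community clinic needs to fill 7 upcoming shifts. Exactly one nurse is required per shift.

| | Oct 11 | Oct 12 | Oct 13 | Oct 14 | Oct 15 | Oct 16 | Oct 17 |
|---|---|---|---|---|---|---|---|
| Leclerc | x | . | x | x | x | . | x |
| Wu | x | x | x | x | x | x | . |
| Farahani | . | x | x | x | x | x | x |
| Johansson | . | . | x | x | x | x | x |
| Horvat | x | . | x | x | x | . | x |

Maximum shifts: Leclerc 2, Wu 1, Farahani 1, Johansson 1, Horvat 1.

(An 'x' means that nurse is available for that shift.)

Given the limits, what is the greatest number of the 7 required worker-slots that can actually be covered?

6

Total capacity across all nurses is 2+1+1+1+1 = 6, and 7 slots are needed, so at most 6 can be filled.
An assignment achieving 6: Oct 11→Leclerc, Oct 12→Wu, Oct 13→Johansson, Oct 14→Horvat, Oct 16→Farahani, Oct 17→Leclerc.
Loads: Leclerc 2/2, Wu 1/1, Farahani 1/1, Johansson 1/1, Horvat 1/1.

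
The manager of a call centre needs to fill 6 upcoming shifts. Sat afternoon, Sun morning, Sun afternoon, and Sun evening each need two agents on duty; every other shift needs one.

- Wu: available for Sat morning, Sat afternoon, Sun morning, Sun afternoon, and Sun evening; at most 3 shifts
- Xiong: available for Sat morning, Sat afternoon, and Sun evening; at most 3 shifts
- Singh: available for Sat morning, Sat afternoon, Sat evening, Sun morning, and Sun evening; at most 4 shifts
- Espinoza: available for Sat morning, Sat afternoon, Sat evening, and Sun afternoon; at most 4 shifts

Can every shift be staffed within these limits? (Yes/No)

Sun morning can only be covered by Wu and Singh, so that assignment is forced.
Sun afternoon can only be covered by Wu and Espinoza, so that assignment is forced.
One valid schedule: Sat morning→Xiong, Sat afternoon→Xiong+Singh, Sat evening→Singh, Sun morning→Wu+Singh, Sun afternoon→Wu+Espinoza, Sun evening→Wu+Xiong.
Loads: Wu 3/3, Xiong 3/3, Singh 3/4, Espinoza 1/4 — all within limits.

Yes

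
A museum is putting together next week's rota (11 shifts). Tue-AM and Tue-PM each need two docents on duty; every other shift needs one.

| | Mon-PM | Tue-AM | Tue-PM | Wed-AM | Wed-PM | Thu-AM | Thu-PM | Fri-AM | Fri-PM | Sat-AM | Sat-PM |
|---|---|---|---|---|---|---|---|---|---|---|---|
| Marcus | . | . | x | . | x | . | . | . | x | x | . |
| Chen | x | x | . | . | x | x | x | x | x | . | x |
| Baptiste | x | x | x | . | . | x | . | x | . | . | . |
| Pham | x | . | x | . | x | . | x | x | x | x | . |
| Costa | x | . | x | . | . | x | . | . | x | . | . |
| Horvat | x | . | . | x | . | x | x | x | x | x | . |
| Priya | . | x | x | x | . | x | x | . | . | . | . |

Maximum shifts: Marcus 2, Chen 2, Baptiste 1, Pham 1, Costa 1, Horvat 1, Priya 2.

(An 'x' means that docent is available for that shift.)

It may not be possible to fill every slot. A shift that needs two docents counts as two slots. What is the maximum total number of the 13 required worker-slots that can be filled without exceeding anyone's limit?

Total capacity across all docents is 2+2+1+1+1+1+2 = 10, and 13 slots are needed, so at most 10 can be filled.
An assignment achieving 10: Mon-PM→Costa, Tue-AM→Chen+Baptiste, Tue-PM→Priya, Wed-AM→Horvat, Wed-PM→Marcus, Thu-AM→Priya, Thu-PM→Pham, Sat-AM→Marcus, Sat-PM→Chen.
Loads: Marcus 2/2, Chen 2/2, Baptiste 1/1, Pham 1/1, Costa 1/1, Horvat 1/1, Priya 2/2.

10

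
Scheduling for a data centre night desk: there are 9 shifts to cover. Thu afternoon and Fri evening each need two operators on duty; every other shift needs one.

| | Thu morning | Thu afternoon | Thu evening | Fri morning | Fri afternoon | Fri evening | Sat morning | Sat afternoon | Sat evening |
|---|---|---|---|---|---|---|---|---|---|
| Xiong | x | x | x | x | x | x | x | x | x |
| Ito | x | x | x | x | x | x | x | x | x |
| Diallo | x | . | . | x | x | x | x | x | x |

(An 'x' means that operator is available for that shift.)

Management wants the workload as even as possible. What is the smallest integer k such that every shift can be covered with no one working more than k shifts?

With 3 operators and 11 worker-slots to fill, someone must work at least ⌈11/3⌉ = 4 shifts, so k ≥ 4.
k = 4 works: Thu morning→Xiong, Thu afternoon→Xiong+Ito, Thu evening→Xiong, Fri morning→Xiong, Fri afternoon→Ito, Fri evening→Ito+Diallo, Sat morning→Ito, Sat afternoon→Diallo, Sat evening→Diallo.
Loads: Xiong 4, Ito 4, Diallo 3 — all ≤ 4.

4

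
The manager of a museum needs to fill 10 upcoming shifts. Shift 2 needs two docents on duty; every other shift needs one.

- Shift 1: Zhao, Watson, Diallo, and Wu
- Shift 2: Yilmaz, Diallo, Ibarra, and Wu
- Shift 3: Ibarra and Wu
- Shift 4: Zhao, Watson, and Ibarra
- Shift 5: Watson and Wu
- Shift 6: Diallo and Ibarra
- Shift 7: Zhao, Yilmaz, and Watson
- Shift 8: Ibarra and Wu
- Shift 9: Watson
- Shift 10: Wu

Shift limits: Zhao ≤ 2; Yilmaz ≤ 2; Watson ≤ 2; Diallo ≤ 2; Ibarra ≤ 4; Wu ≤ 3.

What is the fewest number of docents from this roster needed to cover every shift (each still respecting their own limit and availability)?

4

11 slots to fill and no one can take more than 4, so at least ⌈11/4⌉ = 3 docents are needed.
Any 3 docents together have capacity at most 4+3+2 = 9 < 11 slots, so 3 can never suffice.
Zhao, Watson, Ibarra, and Wu alone can cover everything: Shift 1→Wu, Shift 2→Ibarra+Wu, Shift 3→Ibarra, Shift 4→Zhao, Shift 5→Watson, Shift 6→Ibarra, Shift 7→Zhao, Shift 8→Ibarra, Shift 9→Watson, Shift 10→Wu.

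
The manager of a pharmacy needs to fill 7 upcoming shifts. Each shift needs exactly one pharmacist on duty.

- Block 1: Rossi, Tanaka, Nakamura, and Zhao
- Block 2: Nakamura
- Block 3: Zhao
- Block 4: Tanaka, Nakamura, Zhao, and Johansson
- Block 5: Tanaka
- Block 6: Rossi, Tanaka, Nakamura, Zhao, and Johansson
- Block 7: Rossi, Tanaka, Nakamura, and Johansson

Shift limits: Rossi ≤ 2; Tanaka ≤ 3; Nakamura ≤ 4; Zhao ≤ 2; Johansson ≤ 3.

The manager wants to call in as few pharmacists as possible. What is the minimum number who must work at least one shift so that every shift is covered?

7 slots to fill and no one can take more than 4, so at least ⌈7/4⌉ = 2 pharmacists are needed.
Shifts {Block 2, Block 3, Block 5} need 3 slots, but among the pharmacists available for them (Tanaka, Nakamura, and Zhao) any 2 together supply at most 2. So 2 pharmacists are not enough.
Tanaka, Nakamura, and Zhao alone can cover everything: Block 1→Tanaka, Block 2→Nakamura, Block 3→Zhao, Block 4→Nakamura, Block 5→Tanaka, Block 6→Nakamura, Block 7→Tanaka.

3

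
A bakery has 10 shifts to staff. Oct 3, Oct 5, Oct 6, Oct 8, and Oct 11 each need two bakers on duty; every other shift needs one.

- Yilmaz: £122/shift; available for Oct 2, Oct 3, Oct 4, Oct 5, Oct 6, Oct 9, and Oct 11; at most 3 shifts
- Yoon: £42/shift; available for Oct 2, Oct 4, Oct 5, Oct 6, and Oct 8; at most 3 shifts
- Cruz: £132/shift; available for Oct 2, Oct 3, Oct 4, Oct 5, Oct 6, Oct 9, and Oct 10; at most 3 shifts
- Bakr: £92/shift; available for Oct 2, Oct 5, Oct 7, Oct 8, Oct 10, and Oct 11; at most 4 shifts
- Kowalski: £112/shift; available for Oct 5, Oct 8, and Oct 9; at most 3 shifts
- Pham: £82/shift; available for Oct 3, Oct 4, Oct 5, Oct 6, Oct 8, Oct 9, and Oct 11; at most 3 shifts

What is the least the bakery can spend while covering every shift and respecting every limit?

Oct 7 can only be covered by Bakr, so that assignment is forced.
Picking the cheapest available baker for each shift independently would cost £1100, but that ignores the shift limits.
An optimal schedule: Oct 2→Yoon, Oct 3→Pham+Yilmaz, Oct 4→Yoon, Oct 5→Kowalski+Yilmaz, Oct 6→Yoon+Pham, Oct 7→Bakr, Oct 8→Bakr+Kowalski, Oct 9→Kowalski, Oct 10→Bakr, Oct 11→Pham+Bakr.
Total: 42 + 82 + 122 + 42 + 112 + 122 + 42 + 82 + 92 + 92 + 112 + 112 + 92 + 82 + 92 = £1320.

£1320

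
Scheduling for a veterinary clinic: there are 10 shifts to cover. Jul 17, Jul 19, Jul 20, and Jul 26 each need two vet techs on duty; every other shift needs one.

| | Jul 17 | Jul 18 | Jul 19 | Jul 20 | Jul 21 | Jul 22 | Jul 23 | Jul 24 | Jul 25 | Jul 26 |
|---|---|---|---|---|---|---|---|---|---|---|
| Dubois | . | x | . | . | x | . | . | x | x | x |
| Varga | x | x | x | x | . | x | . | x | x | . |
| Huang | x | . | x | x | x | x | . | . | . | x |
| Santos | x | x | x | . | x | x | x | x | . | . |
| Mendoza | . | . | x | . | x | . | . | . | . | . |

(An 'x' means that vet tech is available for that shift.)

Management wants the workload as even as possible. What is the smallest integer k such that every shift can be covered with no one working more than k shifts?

With 5 vet techs and 14 worker-slots to fill, someone must work at least ⌈14/5⌉ = 3 shifts, so k ≥ 3.
k = 3 works: Jul 17→Varga+Huang, Jul 18→Dubois, Jul 19→Santos+Mendoza, Jul 20→Varga+Huang, Jul 21→Mendoza, Jul 22→Varga, Jul 23→Santos, Jul 24→Santos, Jul 25→Dubois, Jul 26→Dubois+Huang.
Loads: Dubois 3, Varga 3, Huang 3, Santos 3, Mendoza 2 — all ≤ 3.

3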